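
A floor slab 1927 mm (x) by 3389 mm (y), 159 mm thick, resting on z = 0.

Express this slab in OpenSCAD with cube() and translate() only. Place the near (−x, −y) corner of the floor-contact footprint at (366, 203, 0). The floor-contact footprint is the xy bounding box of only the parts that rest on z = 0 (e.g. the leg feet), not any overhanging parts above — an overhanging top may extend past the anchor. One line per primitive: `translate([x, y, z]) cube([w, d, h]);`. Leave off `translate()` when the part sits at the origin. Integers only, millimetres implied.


translate([366, 203, 0]) cube([1927, 3389, 159]);


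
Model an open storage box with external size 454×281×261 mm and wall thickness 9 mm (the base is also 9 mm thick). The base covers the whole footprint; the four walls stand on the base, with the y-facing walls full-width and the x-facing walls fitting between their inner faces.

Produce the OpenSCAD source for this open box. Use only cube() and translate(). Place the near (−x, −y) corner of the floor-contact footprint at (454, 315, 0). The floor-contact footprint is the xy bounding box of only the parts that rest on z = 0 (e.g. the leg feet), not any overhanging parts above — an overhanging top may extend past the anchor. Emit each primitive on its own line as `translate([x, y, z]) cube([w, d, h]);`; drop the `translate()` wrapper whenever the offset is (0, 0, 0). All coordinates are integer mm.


translate([454, 315, 0]) cube([454, 281, 9]);
translate([454, 315, 9]) cube([454, 9, 252]);
translate([454, 587, 9]) cube([454, 9, 252]);
translate([454, 324, 9]) cube([9, 263, 252]);
translate([899, 324, 9]) cube([9, 263, 252]);


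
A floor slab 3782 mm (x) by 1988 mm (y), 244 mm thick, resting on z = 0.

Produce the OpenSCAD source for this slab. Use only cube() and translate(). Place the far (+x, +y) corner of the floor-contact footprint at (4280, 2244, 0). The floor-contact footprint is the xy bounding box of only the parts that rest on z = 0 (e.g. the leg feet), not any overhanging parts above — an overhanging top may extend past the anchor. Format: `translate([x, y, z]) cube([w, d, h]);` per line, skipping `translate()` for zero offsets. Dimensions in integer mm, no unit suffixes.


translate([498, 256, 0]) cube([3782, 1988, 244]);


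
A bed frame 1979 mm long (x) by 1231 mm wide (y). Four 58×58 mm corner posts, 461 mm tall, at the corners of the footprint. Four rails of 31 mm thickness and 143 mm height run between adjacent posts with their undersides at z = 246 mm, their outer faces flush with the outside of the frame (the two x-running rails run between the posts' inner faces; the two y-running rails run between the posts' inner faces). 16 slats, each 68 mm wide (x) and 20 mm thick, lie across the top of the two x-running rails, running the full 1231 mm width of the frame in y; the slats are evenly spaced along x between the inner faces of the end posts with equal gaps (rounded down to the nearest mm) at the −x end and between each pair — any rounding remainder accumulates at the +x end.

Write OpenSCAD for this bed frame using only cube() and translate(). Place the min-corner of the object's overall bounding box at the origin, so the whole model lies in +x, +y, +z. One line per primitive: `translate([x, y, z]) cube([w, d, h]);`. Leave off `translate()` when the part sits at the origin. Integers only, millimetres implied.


cube([58, 58, 461]);
translate([0, 1173, 0]) cube([58, 58, 461]);
translate([1921, 0, 0]) cube([58, 58, 461]);
translate([1921, 1173, 0]) cube([58, 58, 461]);
translate([58, 0, 246]) cube([1863, 31, 143]);
translate([58, 1200, 246]) cube([1863, 31, 143]);
translate([0, 58, 246]) cube([31, 1115, 143]);
translate([1948, 58, 246]) cube([31, 1115, 143]);
translate([103, 0, 389]) cube([68, 1231, 20]);
translate([216, 0, 389]) cube([68, 1231, 20]);
translate([329, 0, 389]) cube([68, 1231, 20]);
translate([442, 0, 389]) cube([68, 1231, 20]);
translate([555, 0, 389]) cube([68, 1231, 20]);
translate([668, 0, 389]) cube([68, 1231, 20]);
translate([781, 0, 389]) cube([68, 1231, 20]);
translate([894, 0, 389]) cube([68, 1231, 20]);
translate([1007, 0, 389]) cube([68, 1231, 20]);
translate([1120, 0, 389]) cube([68, 1231, 20]);
translate([1233, 0, 389]) cube([68, 1231, 20]);
translate([1346, 0, 389]) cube([68, 1231, 20]);
translate([1459, 0, 389]) cube([68, 1231, 20]);
translate([1572, 0, 389]) cube([68, 1231, 20]);
translate([1685, 0, 389]) cube([68, 1231, 20]);
translate([1798, 0, 389]) cube([68, 1231, 20]);


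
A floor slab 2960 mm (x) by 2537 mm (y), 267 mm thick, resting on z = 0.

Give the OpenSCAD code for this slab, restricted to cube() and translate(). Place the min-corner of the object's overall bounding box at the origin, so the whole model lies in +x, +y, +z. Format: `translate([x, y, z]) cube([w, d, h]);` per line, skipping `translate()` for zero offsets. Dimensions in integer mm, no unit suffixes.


cube([2960, 2537, 267]);


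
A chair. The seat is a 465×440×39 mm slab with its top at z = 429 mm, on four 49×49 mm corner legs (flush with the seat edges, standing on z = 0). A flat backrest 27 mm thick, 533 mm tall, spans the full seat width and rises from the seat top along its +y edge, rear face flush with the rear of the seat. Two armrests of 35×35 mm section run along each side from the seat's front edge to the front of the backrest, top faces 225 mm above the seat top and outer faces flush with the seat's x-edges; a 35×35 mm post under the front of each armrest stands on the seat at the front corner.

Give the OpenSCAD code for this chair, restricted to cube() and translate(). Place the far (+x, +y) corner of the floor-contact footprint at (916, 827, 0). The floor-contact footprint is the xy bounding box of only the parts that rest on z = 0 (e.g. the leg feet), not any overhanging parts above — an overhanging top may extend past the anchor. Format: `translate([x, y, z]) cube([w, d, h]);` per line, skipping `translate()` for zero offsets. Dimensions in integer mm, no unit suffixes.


// leg_h = 429 - 39 = 390
// arm post h = 225 - 35 = 190
translate([451, 387, 390]) cube([465, 440, 39]);
translate([451, 387, 0]) cube([49, 49, 390]);
translate([867, 387, 0]) cube([49, 49, 390]);
translate([451, 778, 0]) cube([49, 49, 390]);
translate([867, 778, 0]) cube([49, 49, 390]);
translate([451, 800, 429]) cube([465, 27, 533]);
translate([451, 387, 619]) cube([35, 413, 35]);
translate([881, 387, 619]) cube([35, 413, 35]);
translate([451, 387, 429]) cube([35, 35, 190]);
translate([881, 387, 429]) cube([35, 35, 190]);


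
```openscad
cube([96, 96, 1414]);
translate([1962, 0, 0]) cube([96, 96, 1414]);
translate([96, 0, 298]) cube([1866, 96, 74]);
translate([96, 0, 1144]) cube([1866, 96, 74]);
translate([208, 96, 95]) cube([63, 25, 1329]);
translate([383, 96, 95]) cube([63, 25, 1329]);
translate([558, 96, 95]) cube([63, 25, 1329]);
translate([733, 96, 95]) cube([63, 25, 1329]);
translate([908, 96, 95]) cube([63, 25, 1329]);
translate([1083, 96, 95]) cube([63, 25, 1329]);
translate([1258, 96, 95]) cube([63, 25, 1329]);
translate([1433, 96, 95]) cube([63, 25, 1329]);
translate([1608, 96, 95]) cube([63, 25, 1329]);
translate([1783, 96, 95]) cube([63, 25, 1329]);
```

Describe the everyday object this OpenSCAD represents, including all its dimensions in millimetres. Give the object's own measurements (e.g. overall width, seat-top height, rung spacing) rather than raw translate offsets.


A fence section. Two 96×96 mm posts, 1414 mm tall, stand on the floor with a clear span of 1866 mm between their inner faces. Two horizontal rails of 96×74 mm section span the gap between the posts with their undersides at z = 298 mm and z = 1144 mm, flush with the posts' −y face. 10 pickets, each 63 mm wide, 25 mm thick and 1329 mm tall, are fixed to the +y face of the rails with their bottoms at z = 95 mm, spaced across the span with a 112 mm gap after the −x post and between neighbouring pickets, with 116 mm left before the +x post.


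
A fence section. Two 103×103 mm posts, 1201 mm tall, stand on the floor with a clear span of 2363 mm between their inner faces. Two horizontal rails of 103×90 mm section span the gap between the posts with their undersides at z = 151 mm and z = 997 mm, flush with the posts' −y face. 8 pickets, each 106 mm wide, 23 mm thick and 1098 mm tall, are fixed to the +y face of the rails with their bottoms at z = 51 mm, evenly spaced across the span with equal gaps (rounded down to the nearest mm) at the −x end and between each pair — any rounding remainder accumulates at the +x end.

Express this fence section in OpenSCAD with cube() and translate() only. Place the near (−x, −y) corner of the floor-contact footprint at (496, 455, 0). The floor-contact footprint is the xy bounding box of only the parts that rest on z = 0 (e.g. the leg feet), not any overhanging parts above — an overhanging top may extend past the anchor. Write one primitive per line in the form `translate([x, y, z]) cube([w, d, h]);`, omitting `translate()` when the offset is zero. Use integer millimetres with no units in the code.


translate([496, 455, 0]) cube([103, 103, 1201]);
translate([2962, 455, 0]) cube([103, 103, 1201]);
translate([599, 455, 151]) cube([2363, 103, 90]);
translate([599, 455, 997]) cube([2363, 103, 90]);
translate([767, 558, 51]) cube([106, 23, 1098]);
translate([1041, 558, 51]) cube([106, 23, 1098]);
translate([1315, 558, 51]) cube([106, 23, 1098]);
translate([1589, 558, 51]) cube([106, 23, 1098]);
translate([1863, 558, 51]) cube([106, 23, 1098]);
translate([2137, 558, 51]) cube([106, 23, 1098]);
translate([2411, 558, 51]) cube([106, 23, 1098]);
translate([2685, 558, 51]) cube([106, 23, 1098]);


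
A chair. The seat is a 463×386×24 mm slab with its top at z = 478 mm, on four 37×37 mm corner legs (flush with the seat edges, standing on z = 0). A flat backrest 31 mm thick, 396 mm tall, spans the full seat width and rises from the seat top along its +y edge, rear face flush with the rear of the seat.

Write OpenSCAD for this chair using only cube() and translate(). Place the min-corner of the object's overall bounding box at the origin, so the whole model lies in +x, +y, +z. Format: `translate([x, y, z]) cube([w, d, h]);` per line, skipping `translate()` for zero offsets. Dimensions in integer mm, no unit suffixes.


translate([0, 0, 454]) cube([463, 386, 24]);
cube([37, 37, 454]);
translate([426, 0, 0]) cube([37, 37, 454]);
translate([0, 349, 0]) cube([37, 37, 454]);
translate([426, 349, 0]) cube([37, 37, 454]);
translate([0, 355, 478]) cube([463, 31, 396]);


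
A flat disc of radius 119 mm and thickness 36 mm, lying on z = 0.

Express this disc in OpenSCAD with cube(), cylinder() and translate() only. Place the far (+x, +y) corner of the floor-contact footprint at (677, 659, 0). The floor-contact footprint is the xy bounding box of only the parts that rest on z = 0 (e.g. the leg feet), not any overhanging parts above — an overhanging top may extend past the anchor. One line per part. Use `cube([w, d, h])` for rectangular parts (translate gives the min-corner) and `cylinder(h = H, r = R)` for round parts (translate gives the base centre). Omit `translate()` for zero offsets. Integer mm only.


translate([558, 540, 0]) cylinder(h = 36, r = 119);


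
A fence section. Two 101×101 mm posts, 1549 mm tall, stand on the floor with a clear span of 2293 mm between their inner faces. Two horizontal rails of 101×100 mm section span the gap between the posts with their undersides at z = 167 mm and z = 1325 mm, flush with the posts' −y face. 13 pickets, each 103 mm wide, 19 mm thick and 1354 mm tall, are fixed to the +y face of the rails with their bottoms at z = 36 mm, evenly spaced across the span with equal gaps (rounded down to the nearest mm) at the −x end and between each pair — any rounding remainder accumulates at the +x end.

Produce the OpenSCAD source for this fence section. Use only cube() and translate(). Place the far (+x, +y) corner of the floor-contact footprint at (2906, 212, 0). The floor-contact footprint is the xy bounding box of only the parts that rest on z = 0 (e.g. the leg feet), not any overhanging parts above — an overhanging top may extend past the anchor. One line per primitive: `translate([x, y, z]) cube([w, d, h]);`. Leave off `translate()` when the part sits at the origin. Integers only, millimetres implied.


translate([411, 111, 0]) cube([101, 101, 1549]);
translate([2805, 111, 0]) cube([101, 101, 1549]);
translate([512, 111, 167]) cube([2293, 101, 100]);
translate([512, 111, 1325]) cube([2293, 101, 100]);
translate([580, 212, 36]) cube([103, 19, 1354]);
translate([751, 212, 36]) cube([103, 19, 1354]);
translate([922, 212, 36]) cube([103, 19, 1354]);
translate([1093, 212, 36]) cube([103, 19, 1354]);
translate([1264, 212, 36]) cube([103, 19, 1354]);
translate([1435, 212, 36]) cube([103, 19, 1354]);
translate([1606, 212, 36]) cube([103, 19, 1354]);
translate([1777, 212, 36]) cube([103, 19, 1354]);
translate([1948, 212, 36]) cube([103, 19, 1354]);
translate([2119, 212, 36]) cube([103, 19, 1354]);
translate([2290, 212, 36]) cube([103, 19, 1354]);
translate([2461, 212, 36]) cube([103, 19, 1354]);
translate([2632, 212, 36]) cube([103, 19, 1354]);


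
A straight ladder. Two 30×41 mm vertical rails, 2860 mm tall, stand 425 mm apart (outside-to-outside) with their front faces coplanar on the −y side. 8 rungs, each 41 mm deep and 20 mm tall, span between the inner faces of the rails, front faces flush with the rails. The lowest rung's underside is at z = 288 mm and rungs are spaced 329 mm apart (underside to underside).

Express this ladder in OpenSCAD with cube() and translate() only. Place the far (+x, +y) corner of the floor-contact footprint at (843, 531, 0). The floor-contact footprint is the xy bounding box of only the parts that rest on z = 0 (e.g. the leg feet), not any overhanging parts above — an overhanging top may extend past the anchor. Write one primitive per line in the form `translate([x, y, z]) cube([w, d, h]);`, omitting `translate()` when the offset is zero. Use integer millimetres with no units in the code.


translate([418, 490, 0]) cube([30, 41, 2860]);
translate([813, 490, 0]) cube([30, 41, 2860]);
translate([448, 490, 288]) cube([365, 41, 20]);
translate([448, 490, 617]) cube([365, 41, 20]);
translate([448, 490, 946]) cube([365, 41, 20]);
translate([448, 490, 1275]) cube([365, 41, 20]);
translate([448, 490, 1604]) cube([365, 41, 20]);
translate([448, 490, 1933]) cube([365, 41, 20]);
translate([448, 490, 2262]) cube([365, 41, 20]);
translate([448, 490, 2591]) cube([365, 41, 20]);


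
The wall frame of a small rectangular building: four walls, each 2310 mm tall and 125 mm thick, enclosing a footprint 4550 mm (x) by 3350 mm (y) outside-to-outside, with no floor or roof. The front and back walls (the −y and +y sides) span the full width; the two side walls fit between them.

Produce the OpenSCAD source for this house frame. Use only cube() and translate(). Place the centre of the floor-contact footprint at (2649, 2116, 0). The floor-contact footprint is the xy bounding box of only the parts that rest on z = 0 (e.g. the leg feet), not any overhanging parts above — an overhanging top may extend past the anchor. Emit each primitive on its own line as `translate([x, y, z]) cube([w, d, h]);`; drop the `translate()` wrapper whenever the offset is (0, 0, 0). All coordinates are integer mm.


translate([374, 441, 0]) cube([4550, 125, 2310]);
translate([374, 3666, 0]) cube([4550, 125, 2310]);
translate([374, 566, 0]) cube([125, 3100, 2310]);
translate([4799, 566, 0]) cube([125, 3100, 2310]);


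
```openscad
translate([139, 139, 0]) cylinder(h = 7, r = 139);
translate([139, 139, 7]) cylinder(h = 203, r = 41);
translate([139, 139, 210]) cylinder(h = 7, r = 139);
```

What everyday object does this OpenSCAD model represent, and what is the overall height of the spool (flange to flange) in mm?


A spool. The overall height is 217 mm.

Three coaxial cylinders, large–small–large — a spool. Two 7 mm flanges and a 203 mm core give 7 + 203 + 7 = 217 mm.


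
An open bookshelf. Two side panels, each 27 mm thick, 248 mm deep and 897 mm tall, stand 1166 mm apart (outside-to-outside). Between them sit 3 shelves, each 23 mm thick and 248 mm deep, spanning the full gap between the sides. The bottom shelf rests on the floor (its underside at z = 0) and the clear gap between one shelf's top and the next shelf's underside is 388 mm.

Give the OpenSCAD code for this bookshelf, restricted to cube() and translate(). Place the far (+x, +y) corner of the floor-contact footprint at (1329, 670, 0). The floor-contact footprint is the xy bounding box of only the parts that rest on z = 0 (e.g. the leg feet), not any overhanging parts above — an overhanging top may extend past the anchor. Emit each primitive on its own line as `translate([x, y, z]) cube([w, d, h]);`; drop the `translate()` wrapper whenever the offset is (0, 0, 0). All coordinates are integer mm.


translate([163, 422, 0]) cube([27, 248, 897]);
translate([1302, 422, 0]) cube([27, 248, 897]);
translate([190, 422, 0]) cube([1112, 248, 23]);
translate([190, 422, 411]) cube([1112, 248, 23]);
translate([190, 422, 822]) cube([1112, 248, 23]);


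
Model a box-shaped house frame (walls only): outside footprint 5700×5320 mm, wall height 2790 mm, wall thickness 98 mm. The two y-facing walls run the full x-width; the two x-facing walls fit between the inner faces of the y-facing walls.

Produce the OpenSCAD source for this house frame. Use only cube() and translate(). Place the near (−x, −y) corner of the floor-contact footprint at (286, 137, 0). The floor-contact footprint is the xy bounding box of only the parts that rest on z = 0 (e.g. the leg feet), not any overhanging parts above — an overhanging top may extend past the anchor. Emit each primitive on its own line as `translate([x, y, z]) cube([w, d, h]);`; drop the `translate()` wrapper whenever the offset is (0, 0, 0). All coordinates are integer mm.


translate([286, 137, 0]) cube([5700, 98, 2790]);
translate([286, 5359, 0]) cube([5700, 98, 2790]);
translate([286, 235, 0]) cube([98, 5124, 2790]);
translate([5888, 235, 0]) cube([98, 5124, 2790]);


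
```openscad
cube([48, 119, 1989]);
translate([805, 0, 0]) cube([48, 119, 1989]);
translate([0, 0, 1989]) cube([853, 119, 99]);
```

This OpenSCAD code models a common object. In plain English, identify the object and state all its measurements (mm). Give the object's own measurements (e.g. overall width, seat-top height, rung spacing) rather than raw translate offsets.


A door frame. The clear opening is 757 mm wide and 1989 mm high. Two 48 mm wide jambs, 119 mm deep, stand either side of the opening from the floor to the top of the opening. A 99 mm thick head sits across the top of both jambs, spanning the full outside width of the frame.


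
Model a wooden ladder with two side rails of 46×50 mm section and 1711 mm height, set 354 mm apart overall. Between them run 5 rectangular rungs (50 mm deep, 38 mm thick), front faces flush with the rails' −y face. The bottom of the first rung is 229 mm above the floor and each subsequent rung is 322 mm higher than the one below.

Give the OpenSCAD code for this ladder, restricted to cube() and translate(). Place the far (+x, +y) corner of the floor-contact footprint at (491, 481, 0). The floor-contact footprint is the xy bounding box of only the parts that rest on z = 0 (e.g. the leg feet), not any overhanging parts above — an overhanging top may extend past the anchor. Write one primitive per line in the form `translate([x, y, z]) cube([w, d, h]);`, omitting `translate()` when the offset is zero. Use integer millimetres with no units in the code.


translate([137, 431, 0]) cube([46, 50, 1711]);
translate([445, 431, 0]) cube([46, 50, 1711]);
translate([183, 431, 229]) cube([262, 50, 38]);
translate([183, 431, 551]) cube([262, 50, 38]);
translate([183, 431, 873]) cube([262, 50, 38]);
translate([183, 431, 1195]) cube([262, 50, 38]);
translate([183, 431, 1517]) cube([262, 50, 38]);


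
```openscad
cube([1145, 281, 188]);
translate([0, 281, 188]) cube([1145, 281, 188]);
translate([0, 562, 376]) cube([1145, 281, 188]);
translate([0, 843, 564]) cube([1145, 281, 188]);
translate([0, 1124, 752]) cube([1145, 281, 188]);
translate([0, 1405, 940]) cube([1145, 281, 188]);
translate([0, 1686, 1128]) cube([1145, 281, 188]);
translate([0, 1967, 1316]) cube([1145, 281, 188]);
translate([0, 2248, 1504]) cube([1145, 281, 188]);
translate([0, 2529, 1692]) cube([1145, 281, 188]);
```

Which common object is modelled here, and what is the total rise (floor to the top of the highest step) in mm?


A staircase. The total rise is 1880 mm.

10 identical blocks, each offset up and back from the previous — a staircase. Each step is 188 mm tall and there are 10 of them, so the total rise is 10 × 188 = 1880 mm.


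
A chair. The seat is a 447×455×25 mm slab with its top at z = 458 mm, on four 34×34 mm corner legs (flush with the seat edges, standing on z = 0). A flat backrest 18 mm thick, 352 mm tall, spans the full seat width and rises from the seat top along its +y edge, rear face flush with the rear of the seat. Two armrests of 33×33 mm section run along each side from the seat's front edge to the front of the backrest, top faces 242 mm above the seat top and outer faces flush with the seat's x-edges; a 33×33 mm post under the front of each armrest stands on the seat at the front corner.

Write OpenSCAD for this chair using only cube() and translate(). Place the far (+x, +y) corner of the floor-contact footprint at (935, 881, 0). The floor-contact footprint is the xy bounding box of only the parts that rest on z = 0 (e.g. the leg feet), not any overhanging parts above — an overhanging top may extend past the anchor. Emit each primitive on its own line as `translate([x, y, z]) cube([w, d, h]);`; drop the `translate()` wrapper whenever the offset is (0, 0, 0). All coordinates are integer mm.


translate([488, 426, 433]) cube([447, 455, 25]);
translate([488, 426, 0]) cube([34, 34, 433]);
translate([901, 426, 0]) cube([34, 34, 433]);
translate([488, 847, 0]) cube([34, 34, 433]);
translate([901, 847, 0]) cube([34, 34, 433]);
translate([488, 863, 458]) cube([447, 18, 352]);
translate([488, 426, 667]) cube([33, 437, 33]);
translate([902, 426, 667]) cube([33, 437, 33]);
translate([488, 426, 458]) cube([33, 33, 209]);
translate([902, 426, 458]) cube([33, 33, 209]);


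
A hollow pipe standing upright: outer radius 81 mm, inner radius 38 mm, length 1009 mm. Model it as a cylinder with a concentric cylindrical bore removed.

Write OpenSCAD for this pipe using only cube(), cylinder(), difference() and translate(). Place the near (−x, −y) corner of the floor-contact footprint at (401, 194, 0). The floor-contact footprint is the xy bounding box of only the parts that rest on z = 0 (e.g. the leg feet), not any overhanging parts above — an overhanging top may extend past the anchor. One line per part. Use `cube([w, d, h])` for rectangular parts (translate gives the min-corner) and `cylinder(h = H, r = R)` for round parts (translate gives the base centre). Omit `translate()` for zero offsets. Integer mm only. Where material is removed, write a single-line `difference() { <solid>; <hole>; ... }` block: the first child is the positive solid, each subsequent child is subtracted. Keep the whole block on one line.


difference() { translate([482, 275, 0]) cylinder(h = 1009, r = 81); translate([482, 275, 0]) cylinder(h = 1009, r = 38); }


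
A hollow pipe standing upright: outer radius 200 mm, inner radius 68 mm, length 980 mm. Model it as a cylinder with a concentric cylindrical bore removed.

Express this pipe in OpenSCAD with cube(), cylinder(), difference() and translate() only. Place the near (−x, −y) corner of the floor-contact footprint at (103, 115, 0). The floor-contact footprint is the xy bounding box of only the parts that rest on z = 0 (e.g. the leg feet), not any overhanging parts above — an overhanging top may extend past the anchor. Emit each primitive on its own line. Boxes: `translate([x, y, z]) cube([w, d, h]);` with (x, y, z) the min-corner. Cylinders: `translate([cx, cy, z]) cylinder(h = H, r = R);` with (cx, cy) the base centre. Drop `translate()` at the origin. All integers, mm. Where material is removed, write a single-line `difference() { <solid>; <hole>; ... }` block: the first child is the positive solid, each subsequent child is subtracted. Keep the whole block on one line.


difference() { translate([303, 315, 0]) cylinder(h = 980, r = 200); translate([303, 315, 0]) cylinder(h = 980, r = 68); }


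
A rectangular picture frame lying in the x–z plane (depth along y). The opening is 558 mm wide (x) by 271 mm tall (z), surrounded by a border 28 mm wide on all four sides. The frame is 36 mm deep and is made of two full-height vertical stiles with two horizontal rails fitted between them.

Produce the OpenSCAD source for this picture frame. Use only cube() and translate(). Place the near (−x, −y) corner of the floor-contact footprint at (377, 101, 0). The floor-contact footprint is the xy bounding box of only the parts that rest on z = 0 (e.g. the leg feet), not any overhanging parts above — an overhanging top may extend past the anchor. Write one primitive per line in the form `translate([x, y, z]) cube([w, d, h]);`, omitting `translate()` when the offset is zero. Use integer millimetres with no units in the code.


translate([377, 101, 0]) cube([28, 36, 327]);
translate([963, 101, 0]) cube([28, 36, 327]);
translate([405, 101, 0]) cube([558, 36, 28]);
translate([405, 101, 299]) cube([558, 36, 28]);


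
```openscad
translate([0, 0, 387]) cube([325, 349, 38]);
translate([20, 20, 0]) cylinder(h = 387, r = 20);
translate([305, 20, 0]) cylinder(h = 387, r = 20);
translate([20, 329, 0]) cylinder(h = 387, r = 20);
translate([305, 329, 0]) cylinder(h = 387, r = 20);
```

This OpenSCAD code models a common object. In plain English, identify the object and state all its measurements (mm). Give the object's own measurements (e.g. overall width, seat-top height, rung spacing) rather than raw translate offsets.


A four-legged stool. The seat is a 325×349×38 mm slab whose top surface is at z = 425 mm; four round legs, each 40 mm in diameter, run from the floor (z = 0) to the underside of the seat, each leg's axis is inset half a diameter from the nearest pair of seat edges (so the leg's bounding box is flush with the corner).


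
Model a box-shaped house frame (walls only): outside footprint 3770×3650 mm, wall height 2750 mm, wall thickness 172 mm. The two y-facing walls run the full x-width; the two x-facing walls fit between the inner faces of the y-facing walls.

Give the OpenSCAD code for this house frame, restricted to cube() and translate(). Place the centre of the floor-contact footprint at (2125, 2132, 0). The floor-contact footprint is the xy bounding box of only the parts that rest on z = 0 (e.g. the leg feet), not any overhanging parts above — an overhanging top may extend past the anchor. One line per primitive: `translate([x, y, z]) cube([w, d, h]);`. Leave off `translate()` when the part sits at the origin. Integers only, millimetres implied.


translate([240, 307, 0]) cube([3770, 172, 2750]);
translate([240, 3785, 0]) cube([3770, 172, 2750]);
translate([240, 479, 0]) cube([172, 3306, 2750]);
translate([3838, 479, 0]) cube([172, 3306, 2750]);


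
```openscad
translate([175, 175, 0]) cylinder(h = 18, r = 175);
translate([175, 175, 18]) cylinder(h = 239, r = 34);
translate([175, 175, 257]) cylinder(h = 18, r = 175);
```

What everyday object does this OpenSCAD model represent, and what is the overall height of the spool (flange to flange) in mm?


A spool. The overall height is 275 mm.

Three coaxial cylinders, large–small–large — a spool. Two 18 mm flanges and a 239 mm core give 18 + 239 + 18 = 275 mm.


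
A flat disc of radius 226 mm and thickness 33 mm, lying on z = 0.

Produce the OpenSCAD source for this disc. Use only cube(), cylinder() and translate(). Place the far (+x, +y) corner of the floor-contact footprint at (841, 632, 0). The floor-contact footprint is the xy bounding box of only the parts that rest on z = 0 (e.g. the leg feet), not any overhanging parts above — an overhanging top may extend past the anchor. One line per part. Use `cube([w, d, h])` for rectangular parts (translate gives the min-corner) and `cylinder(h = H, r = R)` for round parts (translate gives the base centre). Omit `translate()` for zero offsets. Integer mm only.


translate([615, 406, 0]) cylinder(h = 33, r = 226);


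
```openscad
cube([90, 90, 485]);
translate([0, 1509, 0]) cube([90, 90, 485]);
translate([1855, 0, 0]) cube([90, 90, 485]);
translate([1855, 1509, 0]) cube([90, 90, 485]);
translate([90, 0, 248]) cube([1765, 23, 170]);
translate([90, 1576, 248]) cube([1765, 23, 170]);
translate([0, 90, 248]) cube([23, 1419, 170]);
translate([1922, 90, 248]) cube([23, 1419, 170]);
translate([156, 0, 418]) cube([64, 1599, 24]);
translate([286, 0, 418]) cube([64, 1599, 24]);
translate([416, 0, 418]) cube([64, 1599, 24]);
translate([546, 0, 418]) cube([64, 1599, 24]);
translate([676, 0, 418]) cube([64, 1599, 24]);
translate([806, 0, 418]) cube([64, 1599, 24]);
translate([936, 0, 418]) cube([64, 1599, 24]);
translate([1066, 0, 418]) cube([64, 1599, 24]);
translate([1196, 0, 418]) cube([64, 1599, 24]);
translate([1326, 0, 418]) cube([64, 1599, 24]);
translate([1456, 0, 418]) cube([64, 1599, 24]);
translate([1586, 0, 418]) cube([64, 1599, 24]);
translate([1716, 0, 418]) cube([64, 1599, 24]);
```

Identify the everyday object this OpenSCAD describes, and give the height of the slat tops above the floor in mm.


A bed frame. The slat-top height is 442 mm.

Four posts, four rails, and a row of slats — a bed frame. Slats sit on the rails at z = 248 + 170 = 418; with slat thickness 24, the top is 442 mm.


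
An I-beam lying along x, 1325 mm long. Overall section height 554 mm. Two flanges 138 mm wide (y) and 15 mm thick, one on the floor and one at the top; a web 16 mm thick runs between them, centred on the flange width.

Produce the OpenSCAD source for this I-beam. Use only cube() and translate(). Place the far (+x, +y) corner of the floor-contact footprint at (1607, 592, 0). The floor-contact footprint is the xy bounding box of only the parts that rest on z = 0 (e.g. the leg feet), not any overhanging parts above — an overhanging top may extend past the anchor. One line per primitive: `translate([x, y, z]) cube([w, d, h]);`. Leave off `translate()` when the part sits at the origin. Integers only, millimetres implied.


translate([282, 454, 0]) cube([1325, 138, 15]);
translate([282, 515, 15]) cube([1325, 16, 524]);
translate([282, 454, 539]) cube([1325, 138, 15]);


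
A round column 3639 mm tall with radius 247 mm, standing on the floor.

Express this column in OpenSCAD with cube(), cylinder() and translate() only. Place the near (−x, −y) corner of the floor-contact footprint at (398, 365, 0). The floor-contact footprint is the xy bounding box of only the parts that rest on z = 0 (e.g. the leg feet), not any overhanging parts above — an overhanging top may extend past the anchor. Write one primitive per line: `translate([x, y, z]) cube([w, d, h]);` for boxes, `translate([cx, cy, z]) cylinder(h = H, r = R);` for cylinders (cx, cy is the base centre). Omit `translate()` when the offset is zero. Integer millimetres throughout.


translate([645, 612, 0]) cylinder(h = 3639, r = 247);


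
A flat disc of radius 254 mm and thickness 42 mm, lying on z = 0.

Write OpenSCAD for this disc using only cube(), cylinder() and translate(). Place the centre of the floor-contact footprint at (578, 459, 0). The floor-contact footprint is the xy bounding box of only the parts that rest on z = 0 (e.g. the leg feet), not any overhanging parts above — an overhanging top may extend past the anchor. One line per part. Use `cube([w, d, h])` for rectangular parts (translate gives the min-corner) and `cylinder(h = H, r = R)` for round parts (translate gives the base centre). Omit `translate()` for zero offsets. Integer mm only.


translate([578, 459, 0]) cylinder(h = 42, r = 254);


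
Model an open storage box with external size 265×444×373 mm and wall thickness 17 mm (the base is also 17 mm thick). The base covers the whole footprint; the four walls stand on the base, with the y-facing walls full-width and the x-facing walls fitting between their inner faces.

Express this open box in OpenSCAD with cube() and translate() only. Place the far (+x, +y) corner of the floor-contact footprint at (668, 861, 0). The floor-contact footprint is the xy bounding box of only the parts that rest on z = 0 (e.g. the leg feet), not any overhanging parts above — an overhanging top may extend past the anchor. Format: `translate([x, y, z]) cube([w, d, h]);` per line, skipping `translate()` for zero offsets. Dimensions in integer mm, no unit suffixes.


translate([403, 417, 0]) cube([265, 444, 17]);
translate([403, 417, 17]) cube([265, 17, 356]);
translate([403, 844, 17]) cube([265, 17, 356]);
translate([403, 434, 17]) cube([17, 410, 356]);
translate([651, 434, 17]) cube([17, 410, 356]);


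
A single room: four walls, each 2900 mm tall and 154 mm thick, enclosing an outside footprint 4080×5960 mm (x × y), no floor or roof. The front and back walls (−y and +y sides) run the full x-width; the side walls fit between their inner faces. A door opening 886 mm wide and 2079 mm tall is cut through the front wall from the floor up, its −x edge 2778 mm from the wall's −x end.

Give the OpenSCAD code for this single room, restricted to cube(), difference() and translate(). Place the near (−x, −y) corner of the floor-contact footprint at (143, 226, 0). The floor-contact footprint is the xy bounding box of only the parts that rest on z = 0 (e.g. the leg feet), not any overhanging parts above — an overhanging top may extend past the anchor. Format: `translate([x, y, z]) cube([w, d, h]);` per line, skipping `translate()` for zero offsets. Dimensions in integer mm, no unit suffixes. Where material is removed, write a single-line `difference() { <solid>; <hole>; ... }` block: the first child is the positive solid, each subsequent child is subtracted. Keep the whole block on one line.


difference() { translate([143, 226, 0]) cube([4080, 154, 2900]); translate([2921, 226, 0]) cube([886, 154, 2079]); }
translate([143, 6032, 0]) cube([4080, 154, 2900]);
translate([143, 380, 0]) cube([154, 5652, 2900]);
translate([4069, 380, 0]) cube([154, 5652, 2900]);


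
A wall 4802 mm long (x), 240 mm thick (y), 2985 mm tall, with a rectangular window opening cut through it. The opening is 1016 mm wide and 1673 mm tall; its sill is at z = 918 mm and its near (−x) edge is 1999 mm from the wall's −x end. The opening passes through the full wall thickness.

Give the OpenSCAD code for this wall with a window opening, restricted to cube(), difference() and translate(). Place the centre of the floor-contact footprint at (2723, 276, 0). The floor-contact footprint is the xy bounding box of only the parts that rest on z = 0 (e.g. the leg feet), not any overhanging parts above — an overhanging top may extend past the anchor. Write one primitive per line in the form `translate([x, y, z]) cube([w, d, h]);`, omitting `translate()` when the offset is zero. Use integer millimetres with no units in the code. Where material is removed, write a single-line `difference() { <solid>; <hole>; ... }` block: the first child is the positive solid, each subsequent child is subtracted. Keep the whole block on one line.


difference() { translate([322, 156, 0]) cube([4802, 240, 2985]); translate([2321, 156, 918]) cube([1016, 240, 1673]); }


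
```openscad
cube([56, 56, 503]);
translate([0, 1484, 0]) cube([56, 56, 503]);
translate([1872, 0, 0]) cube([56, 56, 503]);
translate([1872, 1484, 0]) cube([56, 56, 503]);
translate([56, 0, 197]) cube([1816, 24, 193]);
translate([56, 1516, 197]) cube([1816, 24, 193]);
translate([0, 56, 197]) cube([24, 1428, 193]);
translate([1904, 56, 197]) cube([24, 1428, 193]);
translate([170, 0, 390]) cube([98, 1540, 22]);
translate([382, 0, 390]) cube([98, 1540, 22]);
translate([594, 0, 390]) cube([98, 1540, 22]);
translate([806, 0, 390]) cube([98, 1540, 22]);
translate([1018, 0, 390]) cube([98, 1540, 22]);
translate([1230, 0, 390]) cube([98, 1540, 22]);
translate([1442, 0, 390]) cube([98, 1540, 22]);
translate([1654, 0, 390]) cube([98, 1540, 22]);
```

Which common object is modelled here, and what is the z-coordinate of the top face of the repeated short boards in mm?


A bed frame. The slat-top height is 412 mm.

Four posts, four rails, and a row of slats — a bed frame. Slats sit on the rails at z = 197 + 193 = 390; with slat thickness 22, the top is 412 mm.


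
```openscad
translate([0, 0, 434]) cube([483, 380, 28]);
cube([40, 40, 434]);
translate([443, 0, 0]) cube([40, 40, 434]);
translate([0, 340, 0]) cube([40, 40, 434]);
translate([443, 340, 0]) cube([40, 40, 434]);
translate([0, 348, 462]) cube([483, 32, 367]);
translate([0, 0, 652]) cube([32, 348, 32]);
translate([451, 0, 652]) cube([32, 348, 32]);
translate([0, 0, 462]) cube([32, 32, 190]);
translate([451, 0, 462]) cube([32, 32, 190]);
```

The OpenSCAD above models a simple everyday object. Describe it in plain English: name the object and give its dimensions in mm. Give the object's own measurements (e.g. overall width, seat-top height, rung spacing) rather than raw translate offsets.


A chair. The seat is a 483×380×28 mm slab with its top at z = 462 mm, on four 40×40 mm corner legs (flush with the seat edges, standing on z = 0). A flat backrest 32 mm thick, 367 mm tall, spans the full seat width and rises from the seat top along its +y edge, rear face flush with the rear of the seat. Two armrests of 32×32 mm section run along each side from the seat's front edge to the front of the backrest, top faces 222 mm above the seat top and outer faces flush with the seat's x-edges; a 32×32 mm post under the front of each armrest stands on the seat at the front corner.


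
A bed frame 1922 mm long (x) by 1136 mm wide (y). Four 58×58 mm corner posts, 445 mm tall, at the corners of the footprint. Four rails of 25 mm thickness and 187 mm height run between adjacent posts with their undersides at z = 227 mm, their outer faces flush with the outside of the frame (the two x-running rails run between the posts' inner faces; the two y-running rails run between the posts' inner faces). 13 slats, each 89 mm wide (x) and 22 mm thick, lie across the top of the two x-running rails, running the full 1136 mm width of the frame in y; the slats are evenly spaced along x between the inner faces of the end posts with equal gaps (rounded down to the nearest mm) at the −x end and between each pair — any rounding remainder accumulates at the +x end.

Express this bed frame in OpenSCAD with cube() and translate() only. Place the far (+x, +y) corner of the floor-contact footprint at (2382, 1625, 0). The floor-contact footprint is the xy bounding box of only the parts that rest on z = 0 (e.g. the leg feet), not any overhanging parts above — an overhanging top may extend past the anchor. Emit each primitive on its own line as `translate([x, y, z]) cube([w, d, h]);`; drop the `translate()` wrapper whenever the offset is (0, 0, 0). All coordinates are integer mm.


translate([460, 489, 0]) cube([58, 58, 445]);
translate([460, 1567, 0]) cube([58, 58, 445]);
translate([2324, 489, 0]) cube([58, 58, 445]);
translate([2324, 1567, 0]) cube([58, 58, 445]);
translate([518, 489, 227]) cube([1806, 25, 187]);
translate([518, 1600, 227]) cube([1806, 25, 187]);
translate([460, 547, 227]) cube([25, 1020, 187]);
translate([2357, 547, 227]) cube([25, 1020, 187]);
translate([564, 489, 414]) cube([89, 1136, 22]);
translate([699, 489, 414]) cube([89, 1136, 22]);
translate([834, 489, 414]) cube([89, 1136, 22]);
translate([969, 489, 414]) cube([89, 1136, 22]);
translate([1104, 489, 414]) cube([89, 1136, 22]);
translate([1239, 489, 414]) cube([89, 1136, 22]);
translate([1374, 489, 414]) cube([89, 1136, 22]);
translate([1509, 489, 414]) cube([89, 1136, 22]);
translate([1644, 489, 414]) cube([89, 1136, 22]);
translate([1779, 489, 414]) cube([89, 1136, 22]);
translate([1914, 489, 414]) cube([89, 1136, 22]);
translate([2049, 489, 414]) cube([89, 1136, 22]);
translate([2184, 489, 414]) cube([89, 1136, 22]);
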